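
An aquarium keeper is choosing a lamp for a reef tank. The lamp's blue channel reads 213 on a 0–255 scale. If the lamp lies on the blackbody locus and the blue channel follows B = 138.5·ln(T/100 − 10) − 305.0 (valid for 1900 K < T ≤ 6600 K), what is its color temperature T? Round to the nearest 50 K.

ln(t − 10) = (213 + 305.0) / 138.5 = 3.7401.
t − 10 = e^3.7401 = 42.101, so t = 52.101.
T = 100·t = 5210 K → 5200 K to the nearest 50 K.

5200 K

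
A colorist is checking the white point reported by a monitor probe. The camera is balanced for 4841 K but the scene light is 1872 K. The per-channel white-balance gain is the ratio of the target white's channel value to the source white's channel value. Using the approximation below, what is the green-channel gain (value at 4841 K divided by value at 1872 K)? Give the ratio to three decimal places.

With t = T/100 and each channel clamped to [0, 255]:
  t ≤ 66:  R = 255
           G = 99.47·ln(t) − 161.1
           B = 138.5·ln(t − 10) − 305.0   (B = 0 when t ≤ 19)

1.725

At 1872 K (t = 18.72):
  G = 99.47·ln 18.72 − 161.1 = 99.47·2.9296 − 161.1 = 130.307.
At 4841 K (t = 48.41):
  G = 99.47·ln 48.41 − 161.1 = 99.47·3.8797 − 161.1 = 224.814.
Gain = 224.814 / 130.307 = 1.7253 → 1.725.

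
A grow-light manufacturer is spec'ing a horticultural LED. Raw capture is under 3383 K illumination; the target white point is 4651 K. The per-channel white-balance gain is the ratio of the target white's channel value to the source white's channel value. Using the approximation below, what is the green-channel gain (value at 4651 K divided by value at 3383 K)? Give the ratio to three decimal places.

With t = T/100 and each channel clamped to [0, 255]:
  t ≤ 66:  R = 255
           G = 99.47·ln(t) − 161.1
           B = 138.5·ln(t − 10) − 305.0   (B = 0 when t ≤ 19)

1.167

At 3383 K (t = 33.83):
  G = 99.47·ln 33.83 − 161.1 = 99.47·3.5213 − 161.1 = 189.168.
At 4651 K (t = 46.51):
  G = 99.47·ln 46.51 − 161.1 = 99.47·3.8397 − 161.1 = 220.832.
Gain = 220.832 / 189.168 = 1.1674 → 1.167.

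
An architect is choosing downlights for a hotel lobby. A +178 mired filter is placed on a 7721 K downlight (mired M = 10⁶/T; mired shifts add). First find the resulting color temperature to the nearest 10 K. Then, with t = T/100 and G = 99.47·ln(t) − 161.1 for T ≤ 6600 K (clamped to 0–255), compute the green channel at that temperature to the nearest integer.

M_in = 10⁶/7721 = 129.52; M_out = 129.52 + (+178) = 307.52.
T_out = 10⁶/307.52 = 3251.9 K → 3250 K; t = 32.5.
G = 99.47·ln 32.5 − 161.1 = 99.47·3.4812 − 161.1 = 185.179.
Rounded: 185.

185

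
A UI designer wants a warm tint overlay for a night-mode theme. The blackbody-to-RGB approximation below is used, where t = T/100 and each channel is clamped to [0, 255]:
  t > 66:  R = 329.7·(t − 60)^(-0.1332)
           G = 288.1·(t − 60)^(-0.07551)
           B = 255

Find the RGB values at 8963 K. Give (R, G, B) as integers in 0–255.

t = 8963/100 = 89.63; the t > 66 branch applies.
R = 329.7·(89.63 − 60)^(-0.1332) = 329.7·29.63^(-0.1332) = 329.7·0.63674 = 209.935.
G = 288.1·(89.63 − 60)^(-0.07551) = 288.1·29.63^(-0.07551) = 288.1·0.77423 = 223.055.
B = 255 by definition for t > 66.
Rounded: (210, 223, 255).

(210, 223, 255)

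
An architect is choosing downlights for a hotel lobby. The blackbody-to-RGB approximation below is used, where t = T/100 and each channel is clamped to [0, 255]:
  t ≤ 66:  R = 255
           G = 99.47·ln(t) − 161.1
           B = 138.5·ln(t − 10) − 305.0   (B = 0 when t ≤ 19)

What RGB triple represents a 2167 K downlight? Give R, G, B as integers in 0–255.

t = 2167/100 = 21.67; the t ≤ 66 branch applies.
R = 255 by definition for t ≤ 66.
G = 99.47·ln 21.67 − 161.1 = 99.47·3.0759 − 161.1 = 144.863.
B = 138.5·ln(21.67 − 10) − 305.0 = 138.5·ln 11.67 − 305.0 = 138.5·2.4570 − 305.0 = 35.297.
Rounded: (255, 145, 35).

R=255, G=145, B=35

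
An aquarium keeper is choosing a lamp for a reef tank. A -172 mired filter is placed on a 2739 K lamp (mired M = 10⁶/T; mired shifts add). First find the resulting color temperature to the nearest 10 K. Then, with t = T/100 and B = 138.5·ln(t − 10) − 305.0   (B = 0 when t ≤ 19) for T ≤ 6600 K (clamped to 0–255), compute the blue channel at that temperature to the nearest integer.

212

M_in = 10⁶/2739 = 365.10; M_out = 365.10 + (-172) = 193.10.
T_out = 10⁶/193.10 = 5178.8 K → 5180 K; t = 51.8.
B = 138.5·ln(51.8 − 10) − 305.0 = 138.5·ln 41.8 − 305.0 = 138.5·3.7329 − 305.0 = 212.006.
Rounded: 212.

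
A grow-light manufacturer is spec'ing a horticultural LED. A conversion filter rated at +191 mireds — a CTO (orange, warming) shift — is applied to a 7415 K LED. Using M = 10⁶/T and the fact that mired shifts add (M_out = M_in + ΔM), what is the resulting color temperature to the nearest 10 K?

M_in = 10⁶/7415 = 134.86 mireds.
M_out = 134.86 + (+191) = 325.86 mireds.
T_out = 10⁶/325.86 = 3068.8 K → 3070 K.

3070 K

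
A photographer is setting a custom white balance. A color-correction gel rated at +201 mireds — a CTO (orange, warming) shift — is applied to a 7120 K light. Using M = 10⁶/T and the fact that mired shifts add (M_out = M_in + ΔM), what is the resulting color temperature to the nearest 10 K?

M_in = 10⁶/7120 = 140.45 mireds.
M_out = 140.45 + (+201) = 341.45 mireds.
T_out = 10⁶/341.45 = 2928.7 K → 2930 K.

2930 K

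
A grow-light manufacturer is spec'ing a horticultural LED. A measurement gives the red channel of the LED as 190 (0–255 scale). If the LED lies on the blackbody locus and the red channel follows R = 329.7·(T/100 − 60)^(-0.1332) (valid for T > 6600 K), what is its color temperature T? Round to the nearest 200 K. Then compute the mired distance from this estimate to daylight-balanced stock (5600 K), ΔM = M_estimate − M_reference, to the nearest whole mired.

-97 mireds

(t − 60)^(-0.1332) = 190/329.7 = 0.57628.
t − 60 = 0.57628^(1/-0.1332) = 0.57628^(-7.508) = 62.667, so t = 122.667.
T = 100·t = 12267 K → 12200 K to the nearest 200 K.
M_estimate = 10⁶/12200 = 81.97; M_reference = 10⁶/5600 = 178.57.
ΔM = 81.97 − 178.57 = -96.60 → -97 mireds.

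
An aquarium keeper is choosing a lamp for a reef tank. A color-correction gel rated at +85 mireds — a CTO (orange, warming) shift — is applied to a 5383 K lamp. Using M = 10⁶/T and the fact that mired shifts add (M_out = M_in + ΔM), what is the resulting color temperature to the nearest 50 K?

3700 K

M_in = 10⁶/5383 = 185.77 mireds.
M_out = 185.77 + (+85) = 270.77 mireds.
T_out = 10⁶/270.77 = 3693.2 K → 3700 K.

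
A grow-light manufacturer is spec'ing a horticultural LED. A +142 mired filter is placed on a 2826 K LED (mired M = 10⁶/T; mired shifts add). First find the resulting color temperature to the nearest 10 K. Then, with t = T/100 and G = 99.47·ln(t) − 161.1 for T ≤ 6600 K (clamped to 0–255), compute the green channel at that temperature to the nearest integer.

M_in = 10⁶/2826 = 353.86; M_out = 353.86 + (+142) = 495.86.
T_out = 10⁶/495.86 = 2016.7 K → 2020 K; t = 20.2.
G = 99.47·ln 20.2 − 161.1 = 99.47·3.0057 − 161.1 = 137.875.
Rounded: 138.

138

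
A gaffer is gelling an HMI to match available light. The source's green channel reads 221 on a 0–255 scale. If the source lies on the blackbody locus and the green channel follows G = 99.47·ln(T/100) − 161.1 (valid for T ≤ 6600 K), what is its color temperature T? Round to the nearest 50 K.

ln t = (221 + 161.1) / 99.47 = 3.8414.
t = e^3.8414 = 46.589.
T = 100·t = 4659 K → 4650 K to the nearest 50 K.

4650 K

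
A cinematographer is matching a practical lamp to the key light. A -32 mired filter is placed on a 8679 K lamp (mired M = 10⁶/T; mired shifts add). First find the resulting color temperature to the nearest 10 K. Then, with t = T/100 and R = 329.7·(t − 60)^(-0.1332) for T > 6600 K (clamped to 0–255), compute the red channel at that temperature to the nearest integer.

M_in = 10⁶/8679 = 115.22; M_out = 115.22 + (-32) = 83.22.
T_out = 10⁶/83.22 = 12016.2 K → 12020 K; t = 120.2.
R = 329.7·(120.2 − 60)^(-0.1332) = 329.7·60.2^(-0.1332) = 329.7·0.57937 = 191.019.
Rounded: 191.

191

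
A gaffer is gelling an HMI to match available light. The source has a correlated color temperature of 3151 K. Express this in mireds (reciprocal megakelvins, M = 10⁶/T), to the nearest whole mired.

M = 10⁶ / 3151 = 317.360 → 317 mireds.

317 mireds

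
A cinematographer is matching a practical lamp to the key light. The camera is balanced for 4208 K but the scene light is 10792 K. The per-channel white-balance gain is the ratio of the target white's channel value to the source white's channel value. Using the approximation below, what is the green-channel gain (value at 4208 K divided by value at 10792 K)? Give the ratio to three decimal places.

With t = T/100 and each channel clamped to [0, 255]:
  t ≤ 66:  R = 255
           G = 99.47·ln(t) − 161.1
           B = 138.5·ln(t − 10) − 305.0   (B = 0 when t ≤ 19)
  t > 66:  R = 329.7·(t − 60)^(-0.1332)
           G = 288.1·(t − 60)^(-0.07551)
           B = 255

At 10792 K (t = 107.92):
  G = 288.1·(107.92 − 60)^(-0.07551) = 288.1·47.92^(-0.07551) = 288.1·0.74663 = 215.103.
At 4208 K (t = 42.08):
  G = 99.47·ln 42.08 − 161.1 = 99.47·3.7396 − 161.1 = 210.875.
Gain = 210.875 / 215.103 = 0.9803 → 0.980.

0.980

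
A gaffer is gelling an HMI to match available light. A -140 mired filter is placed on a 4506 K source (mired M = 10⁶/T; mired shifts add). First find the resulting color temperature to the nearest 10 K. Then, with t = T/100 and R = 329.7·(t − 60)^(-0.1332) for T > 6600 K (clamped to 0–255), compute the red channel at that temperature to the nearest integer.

M_in = 10⁶/4506 = 221.93; M_out = 221.93 + (-140) = 81.93.
T_out = 10⁶/81.93 = 12206.1 K → 12210 K; t = 122.1.
R = 329.7·(122.1 − 60)^(-0.1332) = 329.7·62.1^(-0.1332) = 329.7·0.57698 = 190.230.
Rounded: 190.

190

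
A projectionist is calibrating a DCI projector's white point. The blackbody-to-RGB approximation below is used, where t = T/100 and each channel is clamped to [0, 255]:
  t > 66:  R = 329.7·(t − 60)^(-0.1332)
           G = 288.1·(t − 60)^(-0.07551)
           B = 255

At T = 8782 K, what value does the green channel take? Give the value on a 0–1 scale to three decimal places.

t = 8782/100 = 87.82; the t > 66 branch applies.
G = 288.1·(87.82 − 60)^(-0.07551) = 288.1·27.82^(-0.07551) = 288.1·0.77792 = 224.120.
On a 0–1 scale: 224.120/255 = 0.8789 → 0.879.

0.879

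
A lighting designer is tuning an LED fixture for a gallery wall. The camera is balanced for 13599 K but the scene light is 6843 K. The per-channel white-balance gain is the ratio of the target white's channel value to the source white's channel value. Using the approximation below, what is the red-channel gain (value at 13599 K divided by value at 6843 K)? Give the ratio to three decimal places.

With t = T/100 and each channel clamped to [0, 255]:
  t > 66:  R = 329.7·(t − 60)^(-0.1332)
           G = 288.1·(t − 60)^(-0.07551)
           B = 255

At 6843 K (t = 68.43):
  R = 329.7·(68.43 − 60)^(-0.1332) = 329.7·8.43^(-0.1332) = 329.7·0.75280 = 248.198.
At 13599 K (t = 135.99):
  R = 329.7·(135.99 − 60)^(-0.1332) = 329.7·75.99^(-0.1332) = 329.7·0.56167 = 185.183.
Gain = 185.183 / 248.198 = 0.7461 → 0.746.

0.746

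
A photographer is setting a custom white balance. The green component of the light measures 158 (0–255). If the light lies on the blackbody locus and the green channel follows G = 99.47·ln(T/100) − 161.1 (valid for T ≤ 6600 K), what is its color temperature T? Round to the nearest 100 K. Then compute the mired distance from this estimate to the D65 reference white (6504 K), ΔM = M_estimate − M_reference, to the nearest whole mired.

ln t = (158 + 161.1) / 99.47 = 3.2080.
t = e^3.2080 = 24.730.
T = 100·t = 2473 K → 2500 K to the nearest 100 K.
M_estimate = 10⁶/2500 = 400.00; M_reference = 10⁶/6504 = 153.75.
ΔM = 400.00 − 153.75 = 246.25 → +246 mireds.

+246 mireds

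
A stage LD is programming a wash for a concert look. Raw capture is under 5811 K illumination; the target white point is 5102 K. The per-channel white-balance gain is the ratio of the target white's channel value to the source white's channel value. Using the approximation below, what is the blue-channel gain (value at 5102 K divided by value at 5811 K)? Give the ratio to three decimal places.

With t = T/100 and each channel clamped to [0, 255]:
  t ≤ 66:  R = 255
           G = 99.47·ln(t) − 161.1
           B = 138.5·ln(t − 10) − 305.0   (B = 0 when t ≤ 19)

0.905

At 5811 K (t = 58.11):
  B = 138.5·ln(58.11 − 10) − 305.0 = 138.5·ln 48.11 − 305.0 = 138.5·3.8735 − 305.0 = 231.478.
At 5102 K (t = 51.02):
  B = 138.5·ln(51.02 − 10) − 305.0 = 138.5·ln 41.02 − 305.0 = 138.5·3.7141 − 305.0 = 209.397.
Gain = 209.397 / 231.478 = 0.9046 → 0.905.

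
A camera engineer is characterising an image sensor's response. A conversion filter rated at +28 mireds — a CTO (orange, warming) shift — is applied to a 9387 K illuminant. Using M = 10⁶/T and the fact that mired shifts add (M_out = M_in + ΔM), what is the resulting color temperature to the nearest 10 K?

M_in = 10⁶/9387 = 106.53 mireds.
M_out = 106.53 + (+28) = 134.53 mireds.
T_out = 10⁶/134.53 = 7433.3 K → 7430 K.

7430 K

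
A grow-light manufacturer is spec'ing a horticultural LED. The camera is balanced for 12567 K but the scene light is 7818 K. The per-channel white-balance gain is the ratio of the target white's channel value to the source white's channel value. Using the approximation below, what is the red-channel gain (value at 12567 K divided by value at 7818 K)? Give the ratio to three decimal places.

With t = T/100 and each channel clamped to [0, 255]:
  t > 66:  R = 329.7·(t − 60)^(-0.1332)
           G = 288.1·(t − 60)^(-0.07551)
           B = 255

At 7818 K (t = 78.18):
  R = 329.7·(78.18 − 60)^(-0.1332) = 329.7·18.18^(-0.1332) = 329.7·0.67955 = 224.048.
At 12567 K (t = 125.67):
  R = 329.7·(125.67 − 60)^(-0.1332) = 329.7·65.67^(-0.1332) = 329.7·0.57270 = 188.819.
Gain = 188.819 / 224.048 = 0.8428 → 0.843.

0.843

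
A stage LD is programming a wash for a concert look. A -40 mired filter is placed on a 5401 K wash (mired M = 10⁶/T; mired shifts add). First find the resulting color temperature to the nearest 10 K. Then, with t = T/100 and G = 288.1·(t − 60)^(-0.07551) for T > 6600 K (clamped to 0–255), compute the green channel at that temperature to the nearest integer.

M_in = 10⁶/5401 = 185.15; M_out = 185.15 + (-40) = 145.15.
T_out = 10⁶/145.15 = 6889.4 K → 6890 K; t = 68.9.
G = 288.1·(68.9 − 60)^(-0.07551) = 288.1·8.9^(-0.07551) = 288.1·0.84784 = 244.261.
Rounded: 244.

244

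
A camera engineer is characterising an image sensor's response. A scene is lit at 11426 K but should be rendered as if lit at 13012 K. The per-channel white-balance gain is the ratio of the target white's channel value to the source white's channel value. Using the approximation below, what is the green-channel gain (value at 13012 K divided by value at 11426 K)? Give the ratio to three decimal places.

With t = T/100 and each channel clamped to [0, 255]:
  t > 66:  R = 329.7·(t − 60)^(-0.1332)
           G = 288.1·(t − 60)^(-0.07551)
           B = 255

At 11426 K (t = 114.26):
  G = 288.1·(114.26 − 60)^(-0.07551) = 288.1·54.26^(-0.07551) = 288.1·0.73966 = 213.095.
At 13012 K (t = 130.12):
  G = 288.1·(130.12 − 60)^(-0.07551) = 288.1·70.12^(-0.07551) = 288.1·0.72547 = 209.008.
Gain = 209.008 / 213.095 = 0.9808 → 0.981.

0.981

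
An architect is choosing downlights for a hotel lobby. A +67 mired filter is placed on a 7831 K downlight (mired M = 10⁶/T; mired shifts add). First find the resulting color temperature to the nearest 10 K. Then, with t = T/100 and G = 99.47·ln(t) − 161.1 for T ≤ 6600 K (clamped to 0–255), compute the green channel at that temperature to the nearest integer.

M_in = 10⁶/7831 = 127.70; M_out = 127.70 + (+67) = 194.70.
T_out = 10⁶/194.70 = 5136.2 K → 5140 K; t = 51.4.
G = 99.47·ln 51.4 − 161.1 = 99.47·3.9396 − 161.1 = 230.776.
Rounded: 231.

231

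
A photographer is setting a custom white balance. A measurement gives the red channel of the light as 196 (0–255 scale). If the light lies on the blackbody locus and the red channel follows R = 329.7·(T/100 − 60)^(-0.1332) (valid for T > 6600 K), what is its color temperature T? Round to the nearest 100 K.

11000 K

(t − 60)^(-0.1332) = 196/329.7 = 0.59448.
t − 60 = 0.59448^(1/-0.1332) = 0.59448^(-7.508) = 49.621, so t = 109.621.
T = 100·t = 10962 K → 11000 K to the nearest 100 K.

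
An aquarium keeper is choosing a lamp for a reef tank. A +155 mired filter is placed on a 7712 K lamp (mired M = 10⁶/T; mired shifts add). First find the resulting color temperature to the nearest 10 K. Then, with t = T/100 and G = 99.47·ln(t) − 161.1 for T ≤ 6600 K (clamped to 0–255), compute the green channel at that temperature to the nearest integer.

M_in = 10⁶/7712 = 129.67; M_out = 129.67 + (+155) = 284.67.
T_out = 10⁶/284.67 = 3512.9 K → 3510 K; t = 35.1.
G = 99.47·ln 35.1 − 161.1 = 99.47·3.5582 − 161.1 = 192.834.
Rounded: 193.

193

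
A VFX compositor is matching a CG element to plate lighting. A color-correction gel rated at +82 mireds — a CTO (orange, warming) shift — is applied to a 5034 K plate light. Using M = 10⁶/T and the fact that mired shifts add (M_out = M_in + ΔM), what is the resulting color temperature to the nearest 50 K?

3550 K

M_in = 10⁶/5034 = 198.65 mireds.
M_out = 198.65 + (+82) = 280.65 mireds.
T_out = 10⁶/280.65 = 3563.2 K → 3550 K.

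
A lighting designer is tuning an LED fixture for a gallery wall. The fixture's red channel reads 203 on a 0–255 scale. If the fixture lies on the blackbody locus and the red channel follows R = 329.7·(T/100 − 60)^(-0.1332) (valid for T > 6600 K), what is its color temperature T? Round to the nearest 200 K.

(t − 60)^(-0.1332) = 203/329.7 = 0.61571.
t − 60 = 0.61571^(1/-0.1332) = 0.61571^(-7.508) = 38.129, so t = 98.129.
T = 100·t = 9813 K → 9800 K to the nearest 200 K.

9800 K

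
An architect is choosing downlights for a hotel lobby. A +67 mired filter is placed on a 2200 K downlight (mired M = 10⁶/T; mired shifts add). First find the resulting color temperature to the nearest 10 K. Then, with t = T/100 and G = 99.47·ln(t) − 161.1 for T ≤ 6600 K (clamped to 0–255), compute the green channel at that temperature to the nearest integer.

133

M_in = 10⁶/2200 = 454.55; M_out = 454.55 + (+67) = 521.55.
T_out = 10⁶/521.55 = 1917.4 K → 1920 K; t = 19.2.
G = 99.47·ln 19.2 − 161.1 = 99.47·2.9549 − 161.1 = 132.825.
Rounded: 133.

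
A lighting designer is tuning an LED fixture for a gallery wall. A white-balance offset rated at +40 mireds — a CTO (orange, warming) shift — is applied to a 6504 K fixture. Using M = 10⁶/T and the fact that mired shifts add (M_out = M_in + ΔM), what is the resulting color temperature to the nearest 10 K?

5160 K

M_in = 10⁶/6504 = 153.75 mireds.
M_out = 153.75 + (+40) = 193.75 mireds.
T_out = 10⁶/193.75 = 5161.2 K → 5160 K.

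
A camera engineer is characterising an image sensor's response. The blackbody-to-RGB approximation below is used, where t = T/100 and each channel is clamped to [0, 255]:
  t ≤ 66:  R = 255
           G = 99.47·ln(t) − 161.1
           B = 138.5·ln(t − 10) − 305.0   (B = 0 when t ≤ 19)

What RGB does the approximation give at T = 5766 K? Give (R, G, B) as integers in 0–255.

(255, 242, 230)

t = 5766/100 = 57.66; the t ≤ 66 branch applies.
R = 255 by definition for t ≤ 66.
G = 99.47·ln 57.66 − 161.1 = 99.47·4.0546 − 161.1 = 242.207.
B = 138.5·ln(57.66 − 10) − 305.0 = 138.5·ln 47.66 − 305.0 = 138.5·3.8641 − 305.0 = 230.177.
Rounded: (255, 242, 230).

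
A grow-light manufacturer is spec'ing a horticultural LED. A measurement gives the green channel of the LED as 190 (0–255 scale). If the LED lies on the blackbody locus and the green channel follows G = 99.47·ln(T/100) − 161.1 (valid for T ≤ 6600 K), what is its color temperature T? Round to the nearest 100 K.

3400 K

ln t = (190 + 161.1) / 99.47 = 3.5297.
t = e^3.5297 = 34.114.
T = 100·t = 3411 K → 3400 K to the nearest 100 K.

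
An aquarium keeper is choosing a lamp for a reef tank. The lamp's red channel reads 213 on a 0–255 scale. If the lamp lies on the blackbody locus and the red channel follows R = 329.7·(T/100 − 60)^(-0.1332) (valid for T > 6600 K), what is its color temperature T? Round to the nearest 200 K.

8600 K

(t − 60)^(-0.1332) = 213/329.7 = 0.64604.
t − 60 = 0.64604^(1/-0.1332) = 0.64604^(-7.508) = 26.575, so t = 86.575.
T = 100·t = 8657 K → 8600 K to the nearest 200 K.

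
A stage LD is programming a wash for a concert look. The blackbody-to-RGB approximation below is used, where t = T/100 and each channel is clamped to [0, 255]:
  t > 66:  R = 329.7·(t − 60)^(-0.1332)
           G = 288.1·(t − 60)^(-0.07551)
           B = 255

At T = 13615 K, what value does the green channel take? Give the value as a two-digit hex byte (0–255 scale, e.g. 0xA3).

0xD0

t = 13615/100 = 136.15; the t > 66 branch applies.
G = 288.1·(136.15 − 60)^(-0.07551) = 288.1·76.15^(-0.07551) = 288.1·0.72097 = 207.710.
Rounded: 208; in hex, 0xD0.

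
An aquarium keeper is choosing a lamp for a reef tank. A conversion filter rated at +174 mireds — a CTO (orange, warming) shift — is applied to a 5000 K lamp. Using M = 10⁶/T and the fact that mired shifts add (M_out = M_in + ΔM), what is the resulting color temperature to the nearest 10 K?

M_in = 10⁶/5000 = 200.00 mireds.
M_out = 200.00 + (+174) = 374.00 mireds.
T_out = 10⁶/374.00 = 2673.8 K → 2670 K.

2670 K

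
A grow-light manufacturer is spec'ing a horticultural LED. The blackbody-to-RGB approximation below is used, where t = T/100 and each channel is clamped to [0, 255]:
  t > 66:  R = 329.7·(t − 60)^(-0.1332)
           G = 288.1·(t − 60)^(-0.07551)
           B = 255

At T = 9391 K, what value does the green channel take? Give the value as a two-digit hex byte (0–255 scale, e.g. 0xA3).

0xDD

t = 9391/100 = 93.91; the t > 66 branch applies.
G = 288.1·(93.91 − 60)^(-0.07551) = 288.1·33.91^(-0.07551) = 288.1·0.76638 = 220.794.
Rounded: 221; in hex, 0xDD.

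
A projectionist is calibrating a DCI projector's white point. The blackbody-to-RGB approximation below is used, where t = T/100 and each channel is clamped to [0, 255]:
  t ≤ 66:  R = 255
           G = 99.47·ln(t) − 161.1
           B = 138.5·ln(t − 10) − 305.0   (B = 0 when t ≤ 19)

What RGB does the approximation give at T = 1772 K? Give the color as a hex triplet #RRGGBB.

#FF7D00

t = 1772/100 = 17.72; the t ≤ 66 branch applies.
R = 255 by definition for t ≤ 66.
G = 99.47·ln 17.72 − 161.1 = 99.47·2.8747 − 161.1 = 124.846.
t = 17.72 ≤ 19, so B = 0.
Rounded: (255, 125, 0).
In hex: #FF7D00.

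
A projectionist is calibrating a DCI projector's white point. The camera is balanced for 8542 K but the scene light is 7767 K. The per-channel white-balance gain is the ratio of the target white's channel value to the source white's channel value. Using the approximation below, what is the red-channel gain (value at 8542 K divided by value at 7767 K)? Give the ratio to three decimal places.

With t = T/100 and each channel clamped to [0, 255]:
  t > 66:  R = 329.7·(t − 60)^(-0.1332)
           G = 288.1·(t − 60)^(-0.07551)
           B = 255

At 7767 K (t = 77.67):
  R = 329.7·(77.67 − 60)^(-0.1332) = 329.7·17.67^(-0.1332) = 329.7·0.68213 = 224.899.
At 8542 K (t = 85.42):
  R = 329.7·(85.42 − 60)^(-0.1332) = 329.7·25.42^(-0.1332) = 329.7·0.64988 = 214.264.
Gain = 214.264 / 224.899 = 0.9527 → 0.953.

0.953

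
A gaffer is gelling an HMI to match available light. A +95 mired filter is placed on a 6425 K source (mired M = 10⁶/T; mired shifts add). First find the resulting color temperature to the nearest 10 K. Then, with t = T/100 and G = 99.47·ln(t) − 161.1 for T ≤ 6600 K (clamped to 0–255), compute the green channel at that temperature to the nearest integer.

M_in = 10⁶/6425 = 155.64; M_out = 155.64 + (+95) = 250.64.
T_out = 10⁶/250.64 = 3989.8 K → 3990 K; t = 39.9.
G = 99.47·ln 39.9 − 161.1 = 99.47·3.6864 − 161.1 = 205.584.
Rounded: 206.

206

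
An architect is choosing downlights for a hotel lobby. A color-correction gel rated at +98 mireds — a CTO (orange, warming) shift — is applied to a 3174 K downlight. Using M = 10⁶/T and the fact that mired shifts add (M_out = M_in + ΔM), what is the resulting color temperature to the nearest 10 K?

M_in = 10⁶/3174 = 315.06 mireds.
M_out = 315.06 + (+98) = 413.06 mireds.
T_out = 10⁶/413.06 = 2421.0 K → 2420 K.

2420 K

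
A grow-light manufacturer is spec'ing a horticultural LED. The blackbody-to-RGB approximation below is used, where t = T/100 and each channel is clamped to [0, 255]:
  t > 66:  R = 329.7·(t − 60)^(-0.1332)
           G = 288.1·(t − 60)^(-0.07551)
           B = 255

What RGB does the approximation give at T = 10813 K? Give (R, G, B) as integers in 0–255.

t = 10813/100 = 108.13; the t > 66 branch applies.
R = 329.7·(108.13 − 60)^(-0.1332) = 329.7·48.13^(-0.1332) = 329.7·0.59690 = 196.798.
G = 288.1·(108.13 − 60)^(-0.07551) = 288.1·48.13^(-0.07551) = 288.1·0.74638 = 215.032.
B = 255 by definition for t > 66.
Rounded: (197, 215, 255).

(197, 215, 255)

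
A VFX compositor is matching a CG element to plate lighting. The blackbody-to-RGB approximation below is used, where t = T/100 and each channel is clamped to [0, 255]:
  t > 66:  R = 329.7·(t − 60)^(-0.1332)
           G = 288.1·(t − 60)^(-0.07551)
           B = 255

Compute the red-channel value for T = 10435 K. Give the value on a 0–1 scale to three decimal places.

t = 10435/100 = 104.35; the t > 66 branch applies.
R = 329.7·(104.35 − 60)^(-0.1332) = 329.7·44.35^(-0.1332) = 329.7·0.60344 = 198.954.
On a 0–1 scale: 198.954/255 = 0.7802 → 0.780.

0.780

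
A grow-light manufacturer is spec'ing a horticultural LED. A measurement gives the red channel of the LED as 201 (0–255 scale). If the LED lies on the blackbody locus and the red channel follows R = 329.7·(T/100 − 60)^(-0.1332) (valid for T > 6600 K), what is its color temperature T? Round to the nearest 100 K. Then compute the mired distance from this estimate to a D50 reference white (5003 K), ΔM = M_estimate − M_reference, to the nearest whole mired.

-101 mireds

(t − 60)^(-0.1332) = 201/329.7 = 0.60965.
t − 60 = 0.60965^(1/-0.1332) = 0.60965^(-7.508) = 41.071, so t = 101.071.
T = 100·t = 10107 K → 10100 K to the nearest 100 K.
M_estimate = 10⁶/10100 = 99.01; M_reference = 10⁶/5003 = 199.88.
ΔM = 99.01 − 199.88 = -100.87 → -101 mireds.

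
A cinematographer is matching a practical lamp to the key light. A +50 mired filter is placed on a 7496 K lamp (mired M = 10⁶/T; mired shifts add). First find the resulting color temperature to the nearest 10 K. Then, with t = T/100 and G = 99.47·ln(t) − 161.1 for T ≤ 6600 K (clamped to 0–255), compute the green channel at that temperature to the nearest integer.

237

M_in = 10⁶/7496 = 133.40; M_out = 133.40 + (+50) = 183.40.
T_out = 10⁶/183.40 = 5452.4 K → 5450 K; t = 54.5.
G = 99.47·ln 54.5 − 161.1 = 99.47·3.9982 − 161.1 = 236.601.
Rounded: 237.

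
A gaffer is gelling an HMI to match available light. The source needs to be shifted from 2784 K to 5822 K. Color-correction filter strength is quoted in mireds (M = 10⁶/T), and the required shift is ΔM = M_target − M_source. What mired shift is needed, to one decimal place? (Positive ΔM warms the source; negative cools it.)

-187.4 mireds

M_source = 10⁶/2784 = 359.195; M_target = 10⁶/5822 = 171.762.
ΔM = 171.762 − 359.195 = -187.433 → -187.4 mireds, a cooling shift.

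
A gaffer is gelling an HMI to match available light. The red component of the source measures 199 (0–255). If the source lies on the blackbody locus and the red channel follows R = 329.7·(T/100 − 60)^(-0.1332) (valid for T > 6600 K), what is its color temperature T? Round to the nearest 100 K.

10400 K

(t − 60)^(-0.1332) = 199/329.7 = 0.60358.
t − 60 = 0.60358^(1/-0.1332) = 0.60358^(-7.508) = 44.273, so t = 104.273.
T = 100·t = 10427 K → 10400 K to the nearest 100 K.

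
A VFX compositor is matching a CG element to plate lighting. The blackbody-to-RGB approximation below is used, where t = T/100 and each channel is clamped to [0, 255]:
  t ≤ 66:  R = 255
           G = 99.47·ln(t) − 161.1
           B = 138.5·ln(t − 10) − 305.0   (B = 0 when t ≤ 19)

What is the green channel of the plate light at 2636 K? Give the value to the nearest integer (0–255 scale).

t = 2636/100 = 26.36; the t ≤ 66 branch applies.
G = 99.47·ln 26.36 − 161.1 = 99.47·3.2718 − 161.1 = 164.351.
Rounded: 164.

164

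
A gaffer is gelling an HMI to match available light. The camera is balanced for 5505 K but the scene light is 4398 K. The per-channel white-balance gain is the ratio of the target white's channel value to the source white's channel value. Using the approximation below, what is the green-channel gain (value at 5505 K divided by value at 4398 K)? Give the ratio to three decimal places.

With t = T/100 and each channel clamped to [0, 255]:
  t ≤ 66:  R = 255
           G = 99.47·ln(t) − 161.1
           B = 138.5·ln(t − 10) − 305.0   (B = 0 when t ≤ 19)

At 4398 K (t = 43.98):
  G = 99.47·ln 43.98 − 161.1 = 99.47·3.7837 − 161.1 = 215.268.
At 5505 K (t = 55.05):
  G = 99.47·ln 55.05 − 161.1 = 99.47·4.0082 − 161.1 = 237.600.
Gain = 237.600 / 215.268 = 1.1037 → 1.104.

1.104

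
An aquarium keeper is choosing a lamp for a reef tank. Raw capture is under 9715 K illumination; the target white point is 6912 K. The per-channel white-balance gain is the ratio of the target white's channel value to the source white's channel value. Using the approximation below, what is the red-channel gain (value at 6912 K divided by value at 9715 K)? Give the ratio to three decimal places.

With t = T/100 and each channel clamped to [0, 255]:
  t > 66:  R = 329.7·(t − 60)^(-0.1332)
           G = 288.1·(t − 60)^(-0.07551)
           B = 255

1.206

At 9715 K (t = 97.15):
  R = 329.7·(97.15 − 60)^(-0.1332) = 329.7·37.15^(-0.1332) = 329.7·0.61785 = 203.704.
At 6912 K (t = 69.12):
  R = 329.7·(69.12 − 60)^(-0.1332) = 329.7·9.12^(-0.1332) = 329.7·0.74495 = 245.611.
Gain = 245.611 / 203.704 = 1.2057 → 1.206.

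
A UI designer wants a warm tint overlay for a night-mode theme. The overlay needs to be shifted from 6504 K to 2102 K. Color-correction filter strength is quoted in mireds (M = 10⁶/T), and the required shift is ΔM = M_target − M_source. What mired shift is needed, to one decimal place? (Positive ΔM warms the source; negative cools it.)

+322.0 mireds

M_source = 10⁶/6504 = 153.752; M_target = 10⁶/2102 = 475.737.
ΔM = 475.737 − 153.752 = 321.986 → +322.0 mireds, a warming shift.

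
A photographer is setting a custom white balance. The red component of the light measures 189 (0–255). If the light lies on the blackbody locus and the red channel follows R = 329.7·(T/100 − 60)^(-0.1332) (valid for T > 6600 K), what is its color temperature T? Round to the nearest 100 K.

12500 K

(t − 60)^(-0.1332) = 189/329.7 = 0.57325.
t − 60 = 0.57325^(1/-0.1332) = 0.57325^(-7.508) = 65.199, so t = 125.199.
T = 100·t = 12520 K → 12500 K to the nearest 100 K.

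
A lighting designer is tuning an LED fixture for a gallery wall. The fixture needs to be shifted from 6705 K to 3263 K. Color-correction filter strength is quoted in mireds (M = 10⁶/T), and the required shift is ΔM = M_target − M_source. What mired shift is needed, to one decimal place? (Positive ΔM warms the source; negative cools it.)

M_source = 10⁶/6705 = 149.142; M_target = 10⁶/3263 = 306.466.
ΔM = 306.466 − 149.142 = 157.324 → +157.3 mireds, a warming shift.

+157.3 mireds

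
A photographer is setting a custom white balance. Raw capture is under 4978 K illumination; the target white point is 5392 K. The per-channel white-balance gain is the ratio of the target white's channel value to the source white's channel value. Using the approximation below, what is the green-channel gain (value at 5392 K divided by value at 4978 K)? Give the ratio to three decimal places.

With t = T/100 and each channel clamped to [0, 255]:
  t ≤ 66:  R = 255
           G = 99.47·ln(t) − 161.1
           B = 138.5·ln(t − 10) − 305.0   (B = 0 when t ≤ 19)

1.035

At 4978 K (t = 49.78):
  G = 99.47·ln 49.78 − 161.1 = 99.47·3.9076 − 161.1 = 227.590.
At 5392 K (t = 53.92):
  G = 99.47·ln 53.92 − 161.1 = 99.47·3.9875 − 161.1 = 235.537.
Gain = 235.537 / 227.590 = 1.0349 → 1.035.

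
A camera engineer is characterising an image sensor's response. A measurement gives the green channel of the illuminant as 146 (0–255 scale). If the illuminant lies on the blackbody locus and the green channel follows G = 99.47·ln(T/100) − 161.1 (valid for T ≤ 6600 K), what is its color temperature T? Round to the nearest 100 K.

ln t = (146 + 161.1) / 99.47 = 3.0874.
t = e^3.0874 = 21.919.
T = 100·t = 2192 K → 2200 K to the nearest 100 K.

2200 K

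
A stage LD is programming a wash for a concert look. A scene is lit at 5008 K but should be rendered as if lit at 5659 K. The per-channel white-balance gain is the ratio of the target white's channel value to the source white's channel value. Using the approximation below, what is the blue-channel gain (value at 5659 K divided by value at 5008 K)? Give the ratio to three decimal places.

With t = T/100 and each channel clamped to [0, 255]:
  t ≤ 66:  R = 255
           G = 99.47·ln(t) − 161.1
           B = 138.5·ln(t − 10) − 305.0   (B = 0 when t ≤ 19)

1.101

At 5008 K (t = 50.08):
  B = 138.5·ln(50.08 − 10) − 305.0 = 138.5·ln 40.08 − 305.0 = 138.5·3.6909 − 305.0 = 206.187.
At 5659 K (t = 56.59):
  B = 138.5·ln(56.59 − 10) − 305.0 = 138.5·ln 46.59 − 305.0 = 138.5·3.8414 − 305.0 = 227.032.
Gain = 227.032 / 206.187 = 1.1011 → 1.101.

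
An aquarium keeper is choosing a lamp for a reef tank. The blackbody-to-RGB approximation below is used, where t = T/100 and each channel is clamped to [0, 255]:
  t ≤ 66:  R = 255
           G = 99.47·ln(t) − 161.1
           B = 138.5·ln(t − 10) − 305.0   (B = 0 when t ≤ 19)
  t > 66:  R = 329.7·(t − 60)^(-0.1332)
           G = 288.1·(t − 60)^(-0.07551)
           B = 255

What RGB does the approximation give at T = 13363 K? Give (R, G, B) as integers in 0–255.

(186, 208, 255)

t = 13363/100 = 133.63; the t > 66 branch applies.
R = 329.7·(133.63 − 60)^(-0.1332) = 329.7·73.63^(-0.1332) = 329.7·0.56404 = 185.963.
G = 288.1·(133.63 − 60)^(-0.07551) = 288.1·73.63^(-0.07551) = 288.1·0.72280 = 208.239.
B = 255 by definition for t > 66.
Rounded: (186, 208, 255).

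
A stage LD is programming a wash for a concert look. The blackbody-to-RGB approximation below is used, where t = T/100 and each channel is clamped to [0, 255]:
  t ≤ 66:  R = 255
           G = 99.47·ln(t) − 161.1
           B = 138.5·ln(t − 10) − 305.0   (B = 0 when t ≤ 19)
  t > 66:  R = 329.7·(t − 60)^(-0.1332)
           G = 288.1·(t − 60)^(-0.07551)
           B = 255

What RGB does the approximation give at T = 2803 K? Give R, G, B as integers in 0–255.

t = 2803/100 = 28.03; the t ≤ 66 branch applies.
R = 255 by definition for t ≤ 66.
G = 99.47·ln 28.03 − 161.1 = 99.47·3.3333 − 161.1 = 170.461.
B = 138.5·ln(28.03 − 10) − 305.0 = 138.5·ln 18.03 − 305.0 = 138.5·2.8920 − 305.0 = 95.547.
Rounded: (255, 170, 96).

R=255, G=170, B=96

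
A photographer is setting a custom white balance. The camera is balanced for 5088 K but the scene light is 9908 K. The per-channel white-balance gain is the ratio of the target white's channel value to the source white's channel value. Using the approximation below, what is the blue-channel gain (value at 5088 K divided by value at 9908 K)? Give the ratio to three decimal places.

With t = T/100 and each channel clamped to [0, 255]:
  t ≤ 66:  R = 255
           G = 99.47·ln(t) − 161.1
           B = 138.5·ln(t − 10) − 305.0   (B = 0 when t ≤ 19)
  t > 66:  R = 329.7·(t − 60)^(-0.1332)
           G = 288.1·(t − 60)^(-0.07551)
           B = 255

0.819

At 9908 K (t = 99.08):
  B = 255 by definition for t > 66.
At 5088 K (t = 50.88):
  B = 138.5·ln(50.88 − 10) − 305.0 = 138.5·ln 40.88 − 305.0 = 138.5·3.7106 − 305.0 = 208.924.
Gain = 208.924 / 255.000 = 0.8193 → 0.819.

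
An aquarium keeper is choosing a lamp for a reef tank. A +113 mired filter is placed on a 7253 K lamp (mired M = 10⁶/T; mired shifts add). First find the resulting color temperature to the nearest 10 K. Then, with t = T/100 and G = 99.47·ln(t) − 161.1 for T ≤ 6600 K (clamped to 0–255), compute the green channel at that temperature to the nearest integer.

206

M_in = 10⁶/7253 = 137.87; M_out = 137.87 + (+113) = 250.87.
T_out = 10⁶/250.87 = 3986.1 K → 3990 K; t = 39.9.
G = 99.47·ln 39.9 − 161.1 = 99.47·3.6864 − 161.1 = 205.584.
Rounded: 206.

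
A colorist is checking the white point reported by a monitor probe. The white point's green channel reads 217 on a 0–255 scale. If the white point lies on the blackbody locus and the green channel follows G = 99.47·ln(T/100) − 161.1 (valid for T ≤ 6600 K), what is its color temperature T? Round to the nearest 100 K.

ln t = (217 + 161.1) / 99.47 = 3.8011.
t = e^3.8011 = 44.752.
T = 100·t = 4475 K → 4500 K to the nearest 100 K.

4500 K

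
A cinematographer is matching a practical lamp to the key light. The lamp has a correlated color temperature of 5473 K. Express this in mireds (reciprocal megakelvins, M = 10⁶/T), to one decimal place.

182.7 mireds

M = 10⁶ / 5473 = 182.715 → 182.7 mireds.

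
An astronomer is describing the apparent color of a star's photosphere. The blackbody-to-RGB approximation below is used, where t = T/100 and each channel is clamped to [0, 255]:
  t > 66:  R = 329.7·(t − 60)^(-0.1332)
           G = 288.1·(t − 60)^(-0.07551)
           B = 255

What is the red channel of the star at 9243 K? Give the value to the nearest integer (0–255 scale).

207

t = 9243/100 = 92.43; the t > 66 branch applies.
R = 329.7·(92.43 − 60)^(-0.1332) = 329.7·32.43^(-0.1332) = 329.7·0.62913 = 207.425.
Rounded: 207.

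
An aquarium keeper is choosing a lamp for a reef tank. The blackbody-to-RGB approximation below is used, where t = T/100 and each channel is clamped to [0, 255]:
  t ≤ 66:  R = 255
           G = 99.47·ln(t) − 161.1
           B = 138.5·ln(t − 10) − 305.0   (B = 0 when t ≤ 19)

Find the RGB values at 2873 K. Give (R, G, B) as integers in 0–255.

(255, 173, 101)

t = 2873/100 = 28.73; the t ≤ 66 branch applies.
R = 255 by definition for t ≤ 66.
G = 99.47·ln 28.73 − 161.1 = 99.47·3.3579 − 161.1 = 172.914.
B = 138.5·ln(28.73 − 10) − 305.0 = 138.5·ln 18.73 − 305.0 = 138.5·2.9301 − 305.0 = 100.823.
Rounded: (255, 173, 101).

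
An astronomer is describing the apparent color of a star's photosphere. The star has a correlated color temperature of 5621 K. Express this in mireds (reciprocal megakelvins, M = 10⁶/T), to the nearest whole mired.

178 mireds

M = 10⁶ / 5621 = 177.904 → 178 mireds.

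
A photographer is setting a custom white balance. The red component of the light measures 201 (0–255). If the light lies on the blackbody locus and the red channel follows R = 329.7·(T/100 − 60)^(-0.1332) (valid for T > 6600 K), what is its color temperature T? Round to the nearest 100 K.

10100 K

(t − 60)^(-0.1332) = 201/329.7 = 0.60965.
t − 60 = 0.60965^(1/-0.1332) = 0.60965^(-7.508) = 41.071, so t = 101.071.
T = 100·t = 10107 K → 10100 K to the nearest 100 K.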